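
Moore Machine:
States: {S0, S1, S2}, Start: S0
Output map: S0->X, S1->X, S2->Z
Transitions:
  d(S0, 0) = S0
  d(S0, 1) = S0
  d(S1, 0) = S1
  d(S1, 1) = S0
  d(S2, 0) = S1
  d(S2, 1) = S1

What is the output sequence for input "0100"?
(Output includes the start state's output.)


Start: S0 (output X)
  --0--> S0 (output X)
  --1--> S0 (output X)
  --0--> S0 (output X)
  --0--> S0 (output X)

"XXXXX"


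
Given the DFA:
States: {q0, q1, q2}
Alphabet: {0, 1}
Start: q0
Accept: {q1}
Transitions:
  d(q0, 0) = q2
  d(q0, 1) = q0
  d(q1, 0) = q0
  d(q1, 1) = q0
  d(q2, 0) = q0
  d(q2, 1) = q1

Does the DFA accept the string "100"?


Trace: q0 -> q0 -> q2 -> q0
Final state: q0
Accept states: {q1}

No, rejected (final state q0 is not an accept state)


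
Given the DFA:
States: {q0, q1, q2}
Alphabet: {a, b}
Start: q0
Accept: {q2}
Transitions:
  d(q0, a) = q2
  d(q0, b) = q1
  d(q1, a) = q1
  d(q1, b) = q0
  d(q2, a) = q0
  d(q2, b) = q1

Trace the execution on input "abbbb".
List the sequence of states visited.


Input: abbbb
d(q0, a) = q2
d(q2, b) = q1
d(q1, b) = q0
d(q0, b) = q1
d(q1, b) = q0


q0 -> q2 -> q1 -> q0 -> q1 -> q0


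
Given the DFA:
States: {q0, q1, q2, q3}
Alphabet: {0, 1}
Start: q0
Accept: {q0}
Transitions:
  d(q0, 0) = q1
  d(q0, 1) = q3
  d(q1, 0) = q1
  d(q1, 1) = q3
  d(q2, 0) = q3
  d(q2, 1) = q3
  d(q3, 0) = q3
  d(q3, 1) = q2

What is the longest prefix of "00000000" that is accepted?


Run the DFA, marking each prefix where the state is accepting:
  "" -> q0 [accept]
  "0" -> q1 [reject]
  "00" -> q1 [reject]
  "000" -> q1 [reject]
  "0000" -> q1 [reject]
  "00000" -> q1 [reject]
  "000000" -> q1 [reject]
  "0000000" -> q1 [reject]
  "00000000" -> q1 [reject]

""


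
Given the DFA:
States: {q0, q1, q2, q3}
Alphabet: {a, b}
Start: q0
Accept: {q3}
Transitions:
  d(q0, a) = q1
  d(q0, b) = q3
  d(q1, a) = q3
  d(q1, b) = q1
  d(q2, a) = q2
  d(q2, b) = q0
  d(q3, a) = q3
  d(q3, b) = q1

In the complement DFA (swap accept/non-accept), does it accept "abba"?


Trace: q0 -> q1 -> q1 -> q1 -> q3
Final: q3
Original accept: {q3}
Complement: q3 is in original accept

No, complement rejects (original accepts)


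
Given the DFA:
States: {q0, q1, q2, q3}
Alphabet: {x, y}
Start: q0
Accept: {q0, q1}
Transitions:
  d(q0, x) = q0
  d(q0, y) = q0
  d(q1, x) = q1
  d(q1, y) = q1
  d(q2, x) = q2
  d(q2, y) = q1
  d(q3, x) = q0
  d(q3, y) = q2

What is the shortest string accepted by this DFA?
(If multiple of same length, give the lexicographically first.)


BFS by string length (lex-first path to each state shown):
  len 0: q0<-""
Found accept state at length 0.

"" (empty string)


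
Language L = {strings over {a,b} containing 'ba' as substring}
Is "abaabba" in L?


'ba' occurs at index 1

Yes, "abaabba" is in L


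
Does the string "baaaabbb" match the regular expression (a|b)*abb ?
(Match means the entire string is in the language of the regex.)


|string| = 8; first = 'b'; last = 'b'

No, "baaaabbb" does not match (a|b)*abb


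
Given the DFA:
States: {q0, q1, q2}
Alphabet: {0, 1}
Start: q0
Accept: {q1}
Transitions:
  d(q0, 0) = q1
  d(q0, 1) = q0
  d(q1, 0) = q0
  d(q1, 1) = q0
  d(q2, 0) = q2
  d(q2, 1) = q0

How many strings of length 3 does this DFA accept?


Enumerating all length-3 strings:
  "000" -> q1 [accept]
  "001" -> q0 [reject]
  "010" -> q1 [accept]
  "011" -> q0 [reject]
  "100" -> q0 [reject]
  "101" -> q0 [reject]
  "110" -> q1 [accept]
  "111" -> q0 [reject]

3 out of 8


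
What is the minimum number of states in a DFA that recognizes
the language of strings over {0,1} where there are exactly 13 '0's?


States: count = 0, 1, ..., 13 (that's 14 states), plus a dead state for count > 13.
Total: 14 + 1 = 15. Accept = count-13 state.

15


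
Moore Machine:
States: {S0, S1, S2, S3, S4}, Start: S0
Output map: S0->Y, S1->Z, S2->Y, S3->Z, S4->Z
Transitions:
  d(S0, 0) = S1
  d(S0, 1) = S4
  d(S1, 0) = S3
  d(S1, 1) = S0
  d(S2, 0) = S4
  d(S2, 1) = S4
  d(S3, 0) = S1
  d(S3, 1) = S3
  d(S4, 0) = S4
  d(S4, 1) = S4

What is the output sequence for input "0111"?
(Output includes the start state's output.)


Start: S0 (output Y)
  --0--> S1 (output Z)
  --1--> S0 (output Y)
  --1--> S4 (output Z)
  --1--> S4 (output Z)

"YZYZZ"


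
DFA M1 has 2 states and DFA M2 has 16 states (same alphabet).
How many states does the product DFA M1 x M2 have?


Product construction pairs every M1 state with every M2 state.
2 * 16 = 32

32


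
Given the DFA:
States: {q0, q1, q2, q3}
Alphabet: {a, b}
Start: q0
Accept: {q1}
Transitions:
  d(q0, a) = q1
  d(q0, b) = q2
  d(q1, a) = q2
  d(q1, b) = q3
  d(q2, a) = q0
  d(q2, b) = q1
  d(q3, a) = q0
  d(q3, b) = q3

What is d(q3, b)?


Looking up transition d(q3, b)

q3


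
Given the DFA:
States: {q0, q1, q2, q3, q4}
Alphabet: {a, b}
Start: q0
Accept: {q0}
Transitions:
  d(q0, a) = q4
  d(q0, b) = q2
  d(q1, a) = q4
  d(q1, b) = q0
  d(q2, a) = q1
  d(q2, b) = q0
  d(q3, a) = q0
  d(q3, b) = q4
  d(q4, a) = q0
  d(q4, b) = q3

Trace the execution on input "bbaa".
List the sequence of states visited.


Input: bbaa
d(q0, b) = q2
d(q2, b) = q0
d(q0, a) = q4
d(q4, a) = q0


q0 -> q2 -> q0 -> q4 -> q0


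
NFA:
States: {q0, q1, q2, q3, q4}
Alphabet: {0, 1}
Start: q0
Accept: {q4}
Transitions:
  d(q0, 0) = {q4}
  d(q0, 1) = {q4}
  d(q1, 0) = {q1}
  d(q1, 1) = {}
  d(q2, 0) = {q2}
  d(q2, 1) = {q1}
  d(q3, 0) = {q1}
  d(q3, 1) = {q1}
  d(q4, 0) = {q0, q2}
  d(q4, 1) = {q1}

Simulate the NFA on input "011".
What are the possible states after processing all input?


Start: {q0}
  --0--> {q4}
  --1--> {q1}
  --1--> {}

{} (empty set, no valid transitions)


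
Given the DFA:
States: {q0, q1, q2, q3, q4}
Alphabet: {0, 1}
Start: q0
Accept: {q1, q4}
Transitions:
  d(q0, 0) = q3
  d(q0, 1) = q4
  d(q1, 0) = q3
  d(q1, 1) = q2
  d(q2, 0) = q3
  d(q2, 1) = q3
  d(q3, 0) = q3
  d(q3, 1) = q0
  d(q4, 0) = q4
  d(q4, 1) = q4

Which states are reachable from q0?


BFS from q0:
  layer 0: {q0}
  layer 1: {q3, q4}

{q0, q3, q4}


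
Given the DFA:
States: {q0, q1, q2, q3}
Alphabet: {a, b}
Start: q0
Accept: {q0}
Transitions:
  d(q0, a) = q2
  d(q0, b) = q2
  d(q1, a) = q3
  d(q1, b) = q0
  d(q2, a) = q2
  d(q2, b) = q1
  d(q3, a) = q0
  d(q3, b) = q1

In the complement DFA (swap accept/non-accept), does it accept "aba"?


Trace: q0 -> q2 -> q1 -> q3
Final: q3
Original accept: {q0}
Complement: q3 is not in original accept

Yes, complement accepts (original rejects)


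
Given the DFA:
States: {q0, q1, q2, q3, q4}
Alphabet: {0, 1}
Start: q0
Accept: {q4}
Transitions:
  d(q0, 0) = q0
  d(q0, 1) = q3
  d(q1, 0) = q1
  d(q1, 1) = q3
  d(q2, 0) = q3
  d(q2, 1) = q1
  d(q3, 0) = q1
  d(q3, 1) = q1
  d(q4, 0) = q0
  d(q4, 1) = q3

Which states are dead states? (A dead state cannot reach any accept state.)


Forward reachability from each state:
  q0 -> reaches {q0, q1, q3}, no accept state (dead)
  q1 -> reaches {q1, q3}, no accept state (dead)
  q2 -> reaches {q1, q2, q3}, no accept state (dead)
  q3 -> reaches {q1, q3}, no accept state (dead)
  q4 -> reaches accept state q4 (live)

{q0, q1, q2, q3}


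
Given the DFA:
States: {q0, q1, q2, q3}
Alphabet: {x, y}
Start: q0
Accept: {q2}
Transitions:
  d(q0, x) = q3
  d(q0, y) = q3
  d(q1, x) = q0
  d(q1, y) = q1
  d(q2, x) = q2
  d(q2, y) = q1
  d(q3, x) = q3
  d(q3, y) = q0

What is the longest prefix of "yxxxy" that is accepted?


Run the DFA, marking each prefix where the state is accepting:
  "" -> q0 [reject]
  "y" -> q3 [reject]
  "yx" -> q3 [reject]
  "yxx" -> q3 [reject]
  "yxxx" -> q3 [reject]
  "yxxxy" -> q0 [reject]

No prefix is accepted


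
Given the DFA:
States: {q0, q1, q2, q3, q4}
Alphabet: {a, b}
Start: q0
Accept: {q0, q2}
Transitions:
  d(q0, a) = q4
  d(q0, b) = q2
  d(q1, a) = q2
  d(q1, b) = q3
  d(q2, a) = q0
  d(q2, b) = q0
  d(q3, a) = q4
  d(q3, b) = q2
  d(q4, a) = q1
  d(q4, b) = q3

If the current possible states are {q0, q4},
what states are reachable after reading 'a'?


Apply transition on 'a' from each current state:
  d(q0, a) = q4
  d(q4, a) = q1

{q1, q4}


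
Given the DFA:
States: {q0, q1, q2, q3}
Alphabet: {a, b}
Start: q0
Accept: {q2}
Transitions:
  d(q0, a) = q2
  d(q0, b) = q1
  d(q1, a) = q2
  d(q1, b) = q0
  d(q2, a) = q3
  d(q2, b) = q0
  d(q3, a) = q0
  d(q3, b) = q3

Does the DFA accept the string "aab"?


Trace: q0 -> q2 -> q3 -> q3
Final state: q3
Accept states: {q2}

No, rejected (final state q3 is not an accept state)


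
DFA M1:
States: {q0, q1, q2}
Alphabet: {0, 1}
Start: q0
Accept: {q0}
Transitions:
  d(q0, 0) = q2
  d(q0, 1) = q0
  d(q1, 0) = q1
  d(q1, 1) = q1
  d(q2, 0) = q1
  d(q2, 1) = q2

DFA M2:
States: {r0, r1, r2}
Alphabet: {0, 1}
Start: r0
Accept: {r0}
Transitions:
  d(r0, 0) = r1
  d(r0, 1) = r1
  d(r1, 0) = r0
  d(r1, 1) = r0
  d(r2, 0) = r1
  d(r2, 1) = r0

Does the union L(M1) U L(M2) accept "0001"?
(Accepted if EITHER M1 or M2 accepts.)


M1: final=q1 accepted=False
M2: final=r0 accepted=True

Yes, union accepts


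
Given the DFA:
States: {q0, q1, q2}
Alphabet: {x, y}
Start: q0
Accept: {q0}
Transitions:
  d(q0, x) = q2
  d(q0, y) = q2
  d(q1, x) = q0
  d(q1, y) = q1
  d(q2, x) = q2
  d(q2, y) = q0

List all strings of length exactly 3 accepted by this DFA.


All strings of length 3: 8 total
Accepted: 2

"xxy", "yxy"


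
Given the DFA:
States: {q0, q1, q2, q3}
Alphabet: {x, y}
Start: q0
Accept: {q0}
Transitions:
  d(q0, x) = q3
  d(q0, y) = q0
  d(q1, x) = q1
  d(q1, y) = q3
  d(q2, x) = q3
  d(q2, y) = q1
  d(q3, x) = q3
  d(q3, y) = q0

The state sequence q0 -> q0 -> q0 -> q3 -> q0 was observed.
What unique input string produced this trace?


Trace back each transition to find the symbol:
  q0 --[y]--> q0
  q0 --[y]--> q0
  q0 --[x]--> q3
  q3 --[y]--> q0

"yyxy"


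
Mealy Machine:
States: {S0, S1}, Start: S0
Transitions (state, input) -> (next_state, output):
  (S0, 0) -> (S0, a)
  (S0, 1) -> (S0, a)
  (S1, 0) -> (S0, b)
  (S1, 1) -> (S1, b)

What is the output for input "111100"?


Step-by-step:
  (S0, 1) -> (S0, a)
  (S0, 1) -> (S0, a)
  (S0, 1) -> (S0, a)
  (S0, 1) -> (S0, a)
  (S0, 0) -> (S0, a)
  (S0, 0) -> (S0, a)

"aaaaaa"


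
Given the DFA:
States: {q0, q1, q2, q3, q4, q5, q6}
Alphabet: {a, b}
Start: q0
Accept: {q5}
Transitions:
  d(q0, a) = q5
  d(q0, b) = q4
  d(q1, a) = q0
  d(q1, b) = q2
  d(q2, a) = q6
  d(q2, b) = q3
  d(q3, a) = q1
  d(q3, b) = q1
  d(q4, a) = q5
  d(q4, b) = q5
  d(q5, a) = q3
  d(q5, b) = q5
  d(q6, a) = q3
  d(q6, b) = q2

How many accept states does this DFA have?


Accept states listed: {q5}
Counting: q5(1)

1


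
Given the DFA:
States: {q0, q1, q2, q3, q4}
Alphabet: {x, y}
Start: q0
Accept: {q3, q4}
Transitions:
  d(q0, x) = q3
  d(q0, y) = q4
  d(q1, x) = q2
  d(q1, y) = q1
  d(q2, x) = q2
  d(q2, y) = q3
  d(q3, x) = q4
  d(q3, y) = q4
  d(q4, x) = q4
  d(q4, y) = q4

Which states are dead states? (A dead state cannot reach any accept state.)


Forward reachability from each state:
  q0 -> reaches accept state q3 (live)
  q1 -> reaches accept state q3 (live)
  q2 -> reaches accept state q3 (live)
  q3 -> reaches accept state q3 (live)
  q4 -> reaches accept state q4 (live)

None (all states can reach an accept state)


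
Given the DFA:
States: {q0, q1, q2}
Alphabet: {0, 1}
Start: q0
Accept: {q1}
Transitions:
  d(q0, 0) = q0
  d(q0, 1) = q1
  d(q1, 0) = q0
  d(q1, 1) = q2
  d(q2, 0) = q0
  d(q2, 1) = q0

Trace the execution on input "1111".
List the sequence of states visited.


Input: 1111
d(q0, 1) = q1
d(q1, 1) = q2
d(q2, 1) = q0
d(q0, 1) = q1


q0 -> q1 -> q2 -> q0 -> q1


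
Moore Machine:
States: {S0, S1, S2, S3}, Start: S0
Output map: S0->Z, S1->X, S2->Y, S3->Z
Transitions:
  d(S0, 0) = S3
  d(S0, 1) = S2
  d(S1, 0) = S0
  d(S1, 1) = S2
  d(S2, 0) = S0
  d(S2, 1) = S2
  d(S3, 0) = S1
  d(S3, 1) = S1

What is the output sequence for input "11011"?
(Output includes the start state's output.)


Start: S0 (output Z)
  --1--> S2 (output Y)
  --1--> S2 (output Y)
  --0--> S0 (output Z)
  --1--> S2 (output Y)
  --1--> S2 (output Y)

"ZYYZYY"


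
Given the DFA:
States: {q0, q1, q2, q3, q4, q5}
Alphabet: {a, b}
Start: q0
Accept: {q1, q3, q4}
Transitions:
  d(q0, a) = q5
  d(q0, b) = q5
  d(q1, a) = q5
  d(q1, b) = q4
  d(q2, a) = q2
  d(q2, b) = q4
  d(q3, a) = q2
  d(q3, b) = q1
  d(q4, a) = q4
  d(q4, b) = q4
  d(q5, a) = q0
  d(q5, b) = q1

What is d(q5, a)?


Looking up transition d(q5, a)

q0


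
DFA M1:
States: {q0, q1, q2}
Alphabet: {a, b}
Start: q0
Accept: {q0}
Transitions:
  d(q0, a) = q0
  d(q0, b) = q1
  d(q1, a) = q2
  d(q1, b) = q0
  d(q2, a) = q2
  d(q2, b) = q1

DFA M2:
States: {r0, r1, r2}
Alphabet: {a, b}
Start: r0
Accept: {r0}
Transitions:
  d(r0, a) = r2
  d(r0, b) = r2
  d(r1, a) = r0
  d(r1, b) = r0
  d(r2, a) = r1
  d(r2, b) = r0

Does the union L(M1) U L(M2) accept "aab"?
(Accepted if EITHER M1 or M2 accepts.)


M1: final=q1 accepted=False
M2: final=r0 accepted=True

Yes, union accepts


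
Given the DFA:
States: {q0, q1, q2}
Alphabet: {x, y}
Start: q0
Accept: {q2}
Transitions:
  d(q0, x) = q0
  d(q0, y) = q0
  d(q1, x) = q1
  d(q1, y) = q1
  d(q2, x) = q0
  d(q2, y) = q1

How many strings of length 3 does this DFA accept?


Enumerating all length-3 strings:
  "xxx" -> q0 [reject]
  "xxy" -> q0 [reject]
  "xyx" -> q0 [reject]
  "xyy" -> q0 [reject]
  "yxx" -> q0 [reject]
  "yxy" -> q0 [reject]
  "yyx" -> q0 [reject]
  "yyy" -> q0 [reject]

0 out of 8


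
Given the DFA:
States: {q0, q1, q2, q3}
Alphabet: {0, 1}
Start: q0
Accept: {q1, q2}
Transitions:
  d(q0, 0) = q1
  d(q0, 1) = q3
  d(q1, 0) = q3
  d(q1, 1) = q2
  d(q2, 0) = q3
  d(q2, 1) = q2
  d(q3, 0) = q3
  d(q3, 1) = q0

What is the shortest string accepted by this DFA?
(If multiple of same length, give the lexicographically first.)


BFS by string length (lex-first path to each state shown):
  len 0: q0<-""
  len 1: q1<-"0", q3<-"1"
Found accept state at length 1.

"0"


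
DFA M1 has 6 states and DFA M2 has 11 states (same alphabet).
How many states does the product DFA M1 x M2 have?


Product construction pairs every M1 state with every M2 state.
6 * 11 = 66

66


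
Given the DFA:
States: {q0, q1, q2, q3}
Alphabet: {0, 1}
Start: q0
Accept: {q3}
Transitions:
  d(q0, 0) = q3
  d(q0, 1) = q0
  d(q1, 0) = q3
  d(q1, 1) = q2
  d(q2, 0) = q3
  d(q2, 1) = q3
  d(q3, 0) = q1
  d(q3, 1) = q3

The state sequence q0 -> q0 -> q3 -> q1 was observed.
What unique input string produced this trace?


Trace back each transition to find the symbol:
  q0 --[1]--> q0
  q0 --[0]--> q3
  q3 --[0]--> q1

"100"


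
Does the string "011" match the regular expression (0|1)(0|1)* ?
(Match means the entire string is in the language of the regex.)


|string| = 3; first = '0'; last = '1'

Yes, "011" matches (0|1)(0|1)*


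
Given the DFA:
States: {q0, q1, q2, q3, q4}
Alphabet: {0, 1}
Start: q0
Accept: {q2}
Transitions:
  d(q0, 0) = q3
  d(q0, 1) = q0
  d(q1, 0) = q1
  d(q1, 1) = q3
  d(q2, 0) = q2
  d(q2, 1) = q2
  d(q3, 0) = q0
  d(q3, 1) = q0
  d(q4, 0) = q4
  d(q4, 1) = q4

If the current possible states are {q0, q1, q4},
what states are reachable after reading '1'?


Apply transition on '1' from each current state:
  d(q0, 1) = q0
  d(q1, 1) = q3
  d(q4, 1) = q4

{q0, q3, q4}


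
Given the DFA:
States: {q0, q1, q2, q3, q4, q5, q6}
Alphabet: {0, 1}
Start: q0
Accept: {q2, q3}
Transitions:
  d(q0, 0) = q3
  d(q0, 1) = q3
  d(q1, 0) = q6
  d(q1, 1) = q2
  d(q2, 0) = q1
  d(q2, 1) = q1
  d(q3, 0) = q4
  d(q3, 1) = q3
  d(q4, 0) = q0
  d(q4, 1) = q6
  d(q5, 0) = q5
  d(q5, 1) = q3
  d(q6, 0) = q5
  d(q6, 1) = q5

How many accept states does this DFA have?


Accept states listed: {q2, q3}
Counting: q2(1) q3(2)

2


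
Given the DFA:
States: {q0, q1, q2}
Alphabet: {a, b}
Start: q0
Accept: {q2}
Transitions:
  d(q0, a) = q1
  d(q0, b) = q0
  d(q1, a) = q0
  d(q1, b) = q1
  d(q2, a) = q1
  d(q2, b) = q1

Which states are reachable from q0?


BFS from q0:
  layer 0: {q0}
  layer 1: {q1}

{q0, q1}


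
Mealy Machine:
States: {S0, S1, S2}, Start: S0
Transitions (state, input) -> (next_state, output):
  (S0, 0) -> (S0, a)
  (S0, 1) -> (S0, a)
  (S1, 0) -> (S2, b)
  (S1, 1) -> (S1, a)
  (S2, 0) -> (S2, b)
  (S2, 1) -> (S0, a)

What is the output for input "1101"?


Step-by-step:
  (S0, 1) -> (S0, a)
  (S0, 1) -> (S0, a)
  (S0, 0) -> (S0, a)
  (S0, 1) -> (S0, a)

"aaaa"


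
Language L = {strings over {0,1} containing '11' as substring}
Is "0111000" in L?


'11' occurs at index 1

Yes, "0111000" is in L


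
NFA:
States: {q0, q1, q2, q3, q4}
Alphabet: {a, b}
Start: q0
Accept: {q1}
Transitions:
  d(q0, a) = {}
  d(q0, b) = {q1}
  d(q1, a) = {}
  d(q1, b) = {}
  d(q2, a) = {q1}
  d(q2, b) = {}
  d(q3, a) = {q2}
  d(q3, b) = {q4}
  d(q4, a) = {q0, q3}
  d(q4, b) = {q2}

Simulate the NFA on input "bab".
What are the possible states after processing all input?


Start: {q0}
  --b--> {q1}
  --a--> {}
  --b--> {}

{} (empty set, no valid transitions)


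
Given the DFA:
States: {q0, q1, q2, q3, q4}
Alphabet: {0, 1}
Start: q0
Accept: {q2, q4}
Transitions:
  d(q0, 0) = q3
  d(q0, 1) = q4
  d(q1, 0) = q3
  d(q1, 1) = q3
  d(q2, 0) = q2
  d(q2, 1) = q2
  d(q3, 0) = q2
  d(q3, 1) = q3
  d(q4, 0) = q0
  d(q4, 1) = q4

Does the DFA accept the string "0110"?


Trace: q0 -> q3 -> q3 -> q3 -> q2
Final state: q2
Accept states: {q2, q4}

Yes, accepted (final state q2 is an accept state)


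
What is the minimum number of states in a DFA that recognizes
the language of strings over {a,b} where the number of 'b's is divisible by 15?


States track (count of 'b') mod 15.
Need 15 states: one per remainder 0..14; accept = remainder 0.

15


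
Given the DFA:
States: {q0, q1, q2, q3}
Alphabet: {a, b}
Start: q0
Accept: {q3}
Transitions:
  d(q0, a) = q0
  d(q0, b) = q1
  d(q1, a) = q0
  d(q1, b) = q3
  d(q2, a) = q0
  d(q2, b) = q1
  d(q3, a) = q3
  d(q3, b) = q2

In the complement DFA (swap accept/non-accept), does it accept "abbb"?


Trace: q0 -> q0 -> q1 -> q3 -> q2
Final: q2
Original accept: {q3}
Complement: q2 is not in original accept

Yes, complement accepts (original rejects)


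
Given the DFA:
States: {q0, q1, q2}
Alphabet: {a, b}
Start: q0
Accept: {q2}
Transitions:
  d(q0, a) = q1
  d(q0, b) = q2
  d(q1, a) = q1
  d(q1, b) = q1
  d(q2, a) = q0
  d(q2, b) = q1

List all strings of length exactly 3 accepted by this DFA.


All strings of length 3: 8 total
Accepted: 1

"bab"


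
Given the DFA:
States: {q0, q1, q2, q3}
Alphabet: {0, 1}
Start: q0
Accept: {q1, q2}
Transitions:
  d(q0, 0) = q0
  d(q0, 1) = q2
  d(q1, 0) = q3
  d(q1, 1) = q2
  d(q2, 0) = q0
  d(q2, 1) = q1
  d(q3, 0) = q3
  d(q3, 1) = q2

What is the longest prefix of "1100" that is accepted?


Run the DFA, marking each prefix where the state is accepting:
  "" -> q0 [reject]
  "1" -> q2 [accept]
  "11" -> q1 [accept]
  "110" -> q3 [reject]
  "1100" -> q3 [reject]

"11"


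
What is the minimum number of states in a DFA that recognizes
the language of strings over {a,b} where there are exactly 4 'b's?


States: count = 0, 1, ..., 4 (that's 5 states), plus a dead state for count > 4.
Total: 5 + 1 = 6. Accept = count-4 state.

6


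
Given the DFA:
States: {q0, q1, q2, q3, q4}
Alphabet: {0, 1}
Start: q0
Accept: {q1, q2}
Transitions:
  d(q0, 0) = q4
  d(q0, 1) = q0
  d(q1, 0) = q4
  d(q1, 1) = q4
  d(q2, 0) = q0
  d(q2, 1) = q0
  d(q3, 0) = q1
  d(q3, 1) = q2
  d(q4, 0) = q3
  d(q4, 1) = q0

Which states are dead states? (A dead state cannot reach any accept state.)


Forward reachability from each state:
  q0 -> reaches accept state q1 (live)
  q1 -> reaches accept state q1 (live)
  q2 -> reaches accept state q1 (live)
  q3 -> reaches accept state q1 (live)
  q4 -> reaches accept state q1 (live)

None (all states can reach an accept state)


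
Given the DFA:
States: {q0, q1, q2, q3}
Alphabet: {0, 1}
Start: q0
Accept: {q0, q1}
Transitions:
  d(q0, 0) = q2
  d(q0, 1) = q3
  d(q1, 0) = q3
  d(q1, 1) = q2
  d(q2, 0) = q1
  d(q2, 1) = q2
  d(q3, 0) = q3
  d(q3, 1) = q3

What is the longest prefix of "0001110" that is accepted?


Run the DFA, marking each prefix where the state is accepting:
  "" -> q0 [accept]
  "0" -> q2 [reject]
  "00" -> q1 [accept]
  "000" -> q3 [reject]
  "0001" -> q3 [reject]
  "00011" -> q3 [reject]
  "000111" -> q3 [reject]
  "0001110" -> q3 [reject]

"00"


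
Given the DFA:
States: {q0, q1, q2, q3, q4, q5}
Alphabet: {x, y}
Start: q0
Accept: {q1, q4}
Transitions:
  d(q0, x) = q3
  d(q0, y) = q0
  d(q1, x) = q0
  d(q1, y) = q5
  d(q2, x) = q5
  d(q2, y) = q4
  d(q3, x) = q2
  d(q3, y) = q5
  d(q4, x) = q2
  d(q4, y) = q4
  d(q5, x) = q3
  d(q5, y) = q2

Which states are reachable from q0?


BFS from q0:
  layer 0: {q0}
  layer 1: {q3}
  layer 2: {q2, q5}
  layer 3: {q4}

{q0, q2, q3, q4, q5}


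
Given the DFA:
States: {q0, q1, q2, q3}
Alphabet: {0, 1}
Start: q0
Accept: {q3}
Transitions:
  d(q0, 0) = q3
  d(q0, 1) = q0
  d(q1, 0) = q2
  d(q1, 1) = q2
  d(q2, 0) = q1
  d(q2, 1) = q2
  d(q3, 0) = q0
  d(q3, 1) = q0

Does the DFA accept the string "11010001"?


Trace: q0 -> q0 -> q0 -> q3 -> q0 -> q3 -> q0 -> q3 -> q0
Final state: q0
Accept states: {q3}

No, rejected (final state q0 is not an accept state)


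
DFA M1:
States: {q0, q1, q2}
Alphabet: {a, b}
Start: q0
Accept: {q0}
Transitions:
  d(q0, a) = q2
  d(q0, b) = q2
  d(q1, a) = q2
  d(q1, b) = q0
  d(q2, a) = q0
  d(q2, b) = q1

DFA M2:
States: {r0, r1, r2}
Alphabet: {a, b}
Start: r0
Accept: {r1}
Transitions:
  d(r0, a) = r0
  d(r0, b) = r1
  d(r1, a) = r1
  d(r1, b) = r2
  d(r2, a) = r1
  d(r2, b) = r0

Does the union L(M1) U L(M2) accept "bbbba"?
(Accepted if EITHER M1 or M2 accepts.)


M1: final=q0 accepted=True
M2: final=r1 accepted=True

Yes, union accepts


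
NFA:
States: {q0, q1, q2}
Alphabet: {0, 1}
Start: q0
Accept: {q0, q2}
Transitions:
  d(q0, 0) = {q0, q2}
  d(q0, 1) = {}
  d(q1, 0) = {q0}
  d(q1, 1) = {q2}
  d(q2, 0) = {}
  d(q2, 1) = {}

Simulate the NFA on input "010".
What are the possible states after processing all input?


Start: {q0}
  --0--> {q0, q2}
  --1--> {}
  --0--> {}

{} (empty set, no valid transitions)


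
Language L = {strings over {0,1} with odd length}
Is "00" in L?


length = 2; 2 mod 2 = 0

No, "00" is not in L


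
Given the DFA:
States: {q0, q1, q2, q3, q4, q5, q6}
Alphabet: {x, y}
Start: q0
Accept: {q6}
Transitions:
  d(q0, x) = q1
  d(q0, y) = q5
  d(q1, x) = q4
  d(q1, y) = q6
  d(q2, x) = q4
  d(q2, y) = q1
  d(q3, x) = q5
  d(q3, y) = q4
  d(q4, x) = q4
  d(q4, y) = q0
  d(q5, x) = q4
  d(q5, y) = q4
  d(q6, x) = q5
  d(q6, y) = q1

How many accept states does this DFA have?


Accept states listed: {q6}
Counting: q6(1)

1


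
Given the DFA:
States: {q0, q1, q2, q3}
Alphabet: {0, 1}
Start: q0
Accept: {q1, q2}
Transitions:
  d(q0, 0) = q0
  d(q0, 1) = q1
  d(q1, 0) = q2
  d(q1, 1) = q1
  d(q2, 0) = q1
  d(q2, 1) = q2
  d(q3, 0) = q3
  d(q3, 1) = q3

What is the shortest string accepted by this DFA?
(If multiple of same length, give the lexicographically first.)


BFS by string length (lex-first path to each state shown):
  len 0: q0<-""
  len 1: q0<-"0", q1<-"1"
Found accept state at length 1.

"1"


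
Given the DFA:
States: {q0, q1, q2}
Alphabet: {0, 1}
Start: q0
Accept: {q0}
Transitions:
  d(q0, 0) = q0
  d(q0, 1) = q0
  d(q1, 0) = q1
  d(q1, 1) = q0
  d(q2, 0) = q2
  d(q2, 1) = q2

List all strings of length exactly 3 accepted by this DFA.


All strings of length 3: 8 total
Accepted: 8

"000", "001", "010", "011", "100", "101", "110", "111"


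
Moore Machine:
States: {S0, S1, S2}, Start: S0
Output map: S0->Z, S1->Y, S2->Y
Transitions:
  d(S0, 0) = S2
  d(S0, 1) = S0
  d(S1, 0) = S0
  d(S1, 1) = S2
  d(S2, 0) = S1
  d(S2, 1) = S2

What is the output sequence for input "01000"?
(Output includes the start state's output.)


Start: S0 (output Z)
  --0--> S2 (output Y)
  --1--> S2 (output Y)
  --0--> S1 (output Y)
  --0--> S0 (output Z)
  --0--> S2 (output Y)

"ZYYYZY"


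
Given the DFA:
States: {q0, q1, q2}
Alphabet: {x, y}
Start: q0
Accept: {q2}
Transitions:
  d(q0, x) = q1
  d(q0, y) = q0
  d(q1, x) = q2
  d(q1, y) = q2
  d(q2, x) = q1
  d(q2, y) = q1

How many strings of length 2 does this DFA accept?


Enumerating all length-2 strings:
  "xx" -> q2 [accept]
  "xy" -> q2 [accept]
  "yx" -> q1 [reject]
  "yy" -> q0 [reject]

2 out of 4


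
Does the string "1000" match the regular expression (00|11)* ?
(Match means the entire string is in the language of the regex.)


|string| = 4; first = '1'; last = '0'

No, "1000" does not match (00|11)*


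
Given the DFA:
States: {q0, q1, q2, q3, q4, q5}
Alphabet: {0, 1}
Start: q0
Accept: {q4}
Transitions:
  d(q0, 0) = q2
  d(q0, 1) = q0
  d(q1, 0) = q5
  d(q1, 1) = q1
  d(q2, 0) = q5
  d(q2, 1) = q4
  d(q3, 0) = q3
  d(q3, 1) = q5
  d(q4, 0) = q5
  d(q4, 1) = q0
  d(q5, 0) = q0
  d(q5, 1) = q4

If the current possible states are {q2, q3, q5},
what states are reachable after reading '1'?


Apply transition on '1' from each current state:
  d(q2, 1) = q4
  d(q3, 1) = q5
  d(q5, 1) = q4

{q4, q5}


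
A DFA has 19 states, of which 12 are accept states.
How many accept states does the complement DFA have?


Complement swaps accept and non-accept states.
19 - 12 = 7

7


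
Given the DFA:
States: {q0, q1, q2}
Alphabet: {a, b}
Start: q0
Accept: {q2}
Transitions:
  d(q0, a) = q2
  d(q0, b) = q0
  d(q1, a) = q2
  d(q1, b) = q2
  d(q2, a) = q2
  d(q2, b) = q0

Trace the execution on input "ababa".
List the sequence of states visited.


Input: ababa
d(q0, a) = q2
d(q2, b) = q0
d(q0, a) = q2
d(q2, b) = q0
d(q0, a) = q2


q0 -> q2 -> q0 -> q2 -> q0 -> q2


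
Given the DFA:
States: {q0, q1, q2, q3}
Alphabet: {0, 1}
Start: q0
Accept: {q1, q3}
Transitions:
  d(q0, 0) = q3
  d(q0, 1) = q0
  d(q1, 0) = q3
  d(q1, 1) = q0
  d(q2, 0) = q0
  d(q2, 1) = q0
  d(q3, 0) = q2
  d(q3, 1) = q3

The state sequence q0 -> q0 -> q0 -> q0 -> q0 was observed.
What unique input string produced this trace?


Trace back each transition to find the symbol:
  q0 --[1]--> q0
  q0 --[1]--> q0
  q0 --[1]--> q0
  q0 --[1]--> q0

"1111"


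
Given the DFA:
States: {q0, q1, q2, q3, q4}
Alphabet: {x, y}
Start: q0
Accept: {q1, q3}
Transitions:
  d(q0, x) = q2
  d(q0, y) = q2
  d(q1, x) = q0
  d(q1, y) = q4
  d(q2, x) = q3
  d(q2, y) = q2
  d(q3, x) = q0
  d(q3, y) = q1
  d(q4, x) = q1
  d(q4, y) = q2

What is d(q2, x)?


Looking up transition d(q2, x)

q3


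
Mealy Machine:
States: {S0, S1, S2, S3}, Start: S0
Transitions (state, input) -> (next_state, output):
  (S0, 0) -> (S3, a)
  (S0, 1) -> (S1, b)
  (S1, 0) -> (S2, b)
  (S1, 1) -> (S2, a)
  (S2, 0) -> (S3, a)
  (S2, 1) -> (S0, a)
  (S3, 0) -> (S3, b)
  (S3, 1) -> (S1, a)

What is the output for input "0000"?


Step-by-step:
  (S0, 0) -> (S3, a)
  (S3, 0) -> (S3, b)
  (S3, 0) -> (S3, b)
  (S3, 0) -> (S3, b)

"abbb"


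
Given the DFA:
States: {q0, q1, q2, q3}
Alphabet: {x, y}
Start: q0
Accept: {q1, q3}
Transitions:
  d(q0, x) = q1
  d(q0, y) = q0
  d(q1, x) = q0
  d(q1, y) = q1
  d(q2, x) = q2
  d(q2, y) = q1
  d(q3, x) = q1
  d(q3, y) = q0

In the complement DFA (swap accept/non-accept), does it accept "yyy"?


Trace: q0 -> q0 -> q0 -> q0
Final: q0
Original accept: {q1, q3}
Complement: q0 is not in original accept

Yes, complement accepts (original rejects)


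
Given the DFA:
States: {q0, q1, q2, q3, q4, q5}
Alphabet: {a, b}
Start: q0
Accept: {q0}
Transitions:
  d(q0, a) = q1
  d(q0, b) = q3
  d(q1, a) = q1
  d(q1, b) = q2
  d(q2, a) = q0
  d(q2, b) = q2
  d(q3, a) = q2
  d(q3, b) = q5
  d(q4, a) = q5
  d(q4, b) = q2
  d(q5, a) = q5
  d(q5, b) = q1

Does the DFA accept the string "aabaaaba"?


Trace: q0 -> q1 -> q1 -> q2 -> q0 -> q1 -> q1 -> q2 -> q0
Final state: q0
Accept states: {q0}

Yes, accepted (final state q0 is an accept state)


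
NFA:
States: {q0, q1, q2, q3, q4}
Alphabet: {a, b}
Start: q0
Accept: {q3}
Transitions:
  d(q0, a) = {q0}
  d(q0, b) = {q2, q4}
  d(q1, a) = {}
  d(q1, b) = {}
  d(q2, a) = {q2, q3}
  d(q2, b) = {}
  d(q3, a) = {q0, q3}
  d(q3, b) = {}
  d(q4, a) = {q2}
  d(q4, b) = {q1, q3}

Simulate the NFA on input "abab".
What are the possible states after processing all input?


Start: {q0}
  --a--> {q0}
  --b--> {q2, q4}
  --a--> {q2, q3}
  --b--> {}

{} (empty set, no valid transitions)


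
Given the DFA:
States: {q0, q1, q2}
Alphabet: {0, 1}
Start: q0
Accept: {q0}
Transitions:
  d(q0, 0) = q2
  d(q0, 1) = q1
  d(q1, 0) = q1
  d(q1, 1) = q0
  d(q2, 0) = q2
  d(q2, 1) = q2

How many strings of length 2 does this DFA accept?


Enumerating all length-2 strings:
  "00" -> q2 [reject]
  "01" -> q2 [reject]
  "10" -> q1 [reject]
  "11" -> q0 [accept]

1 out of 4


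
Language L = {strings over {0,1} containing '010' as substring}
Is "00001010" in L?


'010' occurs at index 3

Yes, "00001010" is in L


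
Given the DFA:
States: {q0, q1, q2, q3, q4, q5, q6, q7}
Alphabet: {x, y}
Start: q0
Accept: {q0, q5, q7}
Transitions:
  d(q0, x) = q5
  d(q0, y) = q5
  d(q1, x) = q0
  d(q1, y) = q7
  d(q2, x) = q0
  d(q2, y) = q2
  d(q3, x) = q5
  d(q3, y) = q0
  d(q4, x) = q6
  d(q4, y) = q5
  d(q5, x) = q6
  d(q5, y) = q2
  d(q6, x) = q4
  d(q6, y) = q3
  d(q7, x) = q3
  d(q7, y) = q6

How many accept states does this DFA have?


Accept states listed: {q0, q5, q7}
Counting: q0(1) q5(2) q7(3)

3


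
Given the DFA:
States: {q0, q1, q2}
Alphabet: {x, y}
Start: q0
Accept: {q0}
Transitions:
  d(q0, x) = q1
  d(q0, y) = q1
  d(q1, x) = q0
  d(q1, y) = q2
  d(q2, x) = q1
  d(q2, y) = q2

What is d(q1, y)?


Looking up transition d(q1, y)

q2


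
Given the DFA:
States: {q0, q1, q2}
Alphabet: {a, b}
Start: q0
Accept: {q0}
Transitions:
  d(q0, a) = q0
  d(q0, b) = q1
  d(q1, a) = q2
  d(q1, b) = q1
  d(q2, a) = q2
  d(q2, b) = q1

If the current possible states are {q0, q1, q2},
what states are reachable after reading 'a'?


Apply transition on 'a' from each current state:
  d(q0, a) = q0
  d(q1, a) = q2
  d(q2, a) = q2

{q0, q2}


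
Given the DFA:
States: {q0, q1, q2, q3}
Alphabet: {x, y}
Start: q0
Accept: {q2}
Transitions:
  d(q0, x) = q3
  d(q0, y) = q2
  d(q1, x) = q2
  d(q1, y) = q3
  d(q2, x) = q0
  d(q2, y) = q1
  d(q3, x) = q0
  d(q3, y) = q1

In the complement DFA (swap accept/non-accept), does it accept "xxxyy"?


Trace: q0 -> q3 -> q0 -> q3 -> q1 -> q3
Final: q3
Original accept: {q2}
Complement: q3 is not in original accept

Yes, complement accepts (original rejects)


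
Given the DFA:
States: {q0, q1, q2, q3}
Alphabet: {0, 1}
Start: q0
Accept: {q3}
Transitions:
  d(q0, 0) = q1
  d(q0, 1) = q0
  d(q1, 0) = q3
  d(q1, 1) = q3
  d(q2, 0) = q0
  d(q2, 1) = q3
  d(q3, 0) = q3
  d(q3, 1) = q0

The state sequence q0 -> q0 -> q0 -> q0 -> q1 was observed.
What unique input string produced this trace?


Trace back each transition to find the symbol:
  q0 --[1]--> q0
  q0 --[1]--> q0
  q0 --[1]--> q0
  q0 --[0]--> q1

"1110"


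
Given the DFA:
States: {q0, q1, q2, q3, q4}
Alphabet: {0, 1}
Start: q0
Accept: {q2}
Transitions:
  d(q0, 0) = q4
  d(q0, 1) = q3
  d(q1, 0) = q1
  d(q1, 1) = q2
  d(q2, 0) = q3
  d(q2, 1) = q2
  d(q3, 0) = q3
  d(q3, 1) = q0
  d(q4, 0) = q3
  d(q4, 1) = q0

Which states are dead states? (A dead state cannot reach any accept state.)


Forward reachability from each state:
  q0 -> reaches {q0, q3, q4}, no accept state (dead)
  q1 -> reaches accept state q2 (live)
  q2 -> reaches accept state q2 (live)
  q3 -> reaches {q0, q3, q4}, no accept state (dead)
  q4 -> reaches {q0, q3, q4}, no accept state (dead)

{q0, q3, q4}


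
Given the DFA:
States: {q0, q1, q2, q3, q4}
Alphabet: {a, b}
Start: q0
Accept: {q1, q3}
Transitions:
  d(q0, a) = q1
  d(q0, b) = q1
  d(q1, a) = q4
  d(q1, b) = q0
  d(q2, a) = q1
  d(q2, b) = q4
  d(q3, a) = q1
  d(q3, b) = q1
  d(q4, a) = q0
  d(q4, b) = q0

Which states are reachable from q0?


BFS from q0:
  layer 0: {q0}
  layer 1: {q1}
  layer 2: {q4}

{q0, q1, q4}


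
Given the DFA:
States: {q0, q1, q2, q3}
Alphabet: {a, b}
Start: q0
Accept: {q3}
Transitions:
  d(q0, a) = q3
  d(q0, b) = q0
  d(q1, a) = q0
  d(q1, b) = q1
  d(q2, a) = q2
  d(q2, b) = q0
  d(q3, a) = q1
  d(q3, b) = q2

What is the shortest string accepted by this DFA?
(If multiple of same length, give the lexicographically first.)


BFS by string length (lex-first path to each state shown):
  len 0: q0<-""
  len 1: q0<-"b", q3<-"a"
Found accept state at length 1.

"a"


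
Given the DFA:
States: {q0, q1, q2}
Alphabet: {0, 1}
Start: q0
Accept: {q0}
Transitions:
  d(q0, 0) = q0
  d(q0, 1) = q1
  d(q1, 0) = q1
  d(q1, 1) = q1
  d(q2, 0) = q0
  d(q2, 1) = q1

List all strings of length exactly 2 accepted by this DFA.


All strings of length 2: 4 total
Accepted: 1

"00"


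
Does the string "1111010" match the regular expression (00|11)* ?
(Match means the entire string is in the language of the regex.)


|string| = 7; first = '1'; last = '0'

No, "1111010" does not match (00|11)*


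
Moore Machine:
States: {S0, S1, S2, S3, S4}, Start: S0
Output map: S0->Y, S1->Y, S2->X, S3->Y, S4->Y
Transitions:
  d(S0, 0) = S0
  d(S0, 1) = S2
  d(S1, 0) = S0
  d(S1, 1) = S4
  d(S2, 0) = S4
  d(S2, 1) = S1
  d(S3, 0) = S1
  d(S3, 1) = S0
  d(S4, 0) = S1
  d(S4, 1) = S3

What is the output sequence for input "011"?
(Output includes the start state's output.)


Start: S0 (output Y)
  --0--> S0 (output Y)
  --1--> S2 (output X)
  --1--> S1 (output Y)

"YYXY"


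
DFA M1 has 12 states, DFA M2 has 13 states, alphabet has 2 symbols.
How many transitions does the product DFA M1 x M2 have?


Product DFA has 12 * 13 = 156 states.
Each has 2 transitions: 156 * 2 = 312

312


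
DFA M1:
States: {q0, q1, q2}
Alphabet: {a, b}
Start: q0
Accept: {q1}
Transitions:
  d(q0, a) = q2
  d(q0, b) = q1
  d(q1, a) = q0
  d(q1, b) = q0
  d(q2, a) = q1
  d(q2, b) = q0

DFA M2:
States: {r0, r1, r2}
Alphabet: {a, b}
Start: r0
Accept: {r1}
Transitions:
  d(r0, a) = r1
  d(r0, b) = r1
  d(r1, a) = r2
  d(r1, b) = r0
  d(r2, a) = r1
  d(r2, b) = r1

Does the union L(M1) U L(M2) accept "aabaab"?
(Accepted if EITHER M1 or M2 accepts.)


M1: final=q0 accepted=False
M2: final=r0 accepted=False

No, union rejects (neither accepts)


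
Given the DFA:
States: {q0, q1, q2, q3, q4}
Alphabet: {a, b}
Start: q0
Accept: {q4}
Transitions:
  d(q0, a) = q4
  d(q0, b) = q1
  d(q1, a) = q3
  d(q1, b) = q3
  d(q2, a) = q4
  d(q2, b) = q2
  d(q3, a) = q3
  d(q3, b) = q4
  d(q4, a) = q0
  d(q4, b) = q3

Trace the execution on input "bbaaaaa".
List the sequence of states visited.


Input: bbaaaaa
d(q0, b) = q1
d(q1, b) = q3
d(q3, a) = q3
d(q3, a) = q3
d(q3, a) = q3
d(q3, a) = q3
d(q3, a) = q3


q0 -> q1 -> q3 -> q3 -> q3 -> q3 -> q3 -> q3


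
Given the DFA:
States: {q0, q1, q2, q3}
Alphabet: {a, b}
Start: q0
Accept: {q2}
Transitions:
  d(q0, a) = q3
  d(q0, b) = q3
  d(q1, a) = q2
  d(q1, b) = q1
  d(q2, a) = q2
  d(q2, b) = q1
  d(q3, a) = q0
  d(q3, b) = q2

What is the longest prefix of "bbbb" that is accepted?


Run the DFA, marking each prefix where the state is accepting:
  "" -> q0 [reject]
  "b" -> q3 [reject]
  "bb" -> q2 [accept]
  "bbb" -> q1 [reject]
  "bbbb" -> q1 [reject]

"bb"


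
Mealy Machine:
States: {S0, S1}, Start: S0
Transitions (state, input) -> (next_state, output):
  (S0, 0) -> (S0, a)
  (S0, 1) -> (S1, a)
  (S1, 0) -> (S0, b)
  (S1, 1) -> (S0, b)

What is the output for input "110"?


Step-by-step:
  (S0, 1) -> (S1, a)
  (S1, 1) -> (S0, b)
  (S0, 0) -> (S0, a)

"aba"


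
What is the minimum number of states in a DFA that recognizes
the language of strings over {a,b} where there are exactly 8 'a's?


States: count = 0, 1, ..., 8 (that's 9 states), plus a dead state for count > 8.
Total: 9 + 1 = 10. Accept = count-8 state.

10


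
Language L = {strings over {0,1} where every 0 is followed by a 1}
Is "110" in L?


'00' present: False; ends with '0': True

No, "110" is not in L


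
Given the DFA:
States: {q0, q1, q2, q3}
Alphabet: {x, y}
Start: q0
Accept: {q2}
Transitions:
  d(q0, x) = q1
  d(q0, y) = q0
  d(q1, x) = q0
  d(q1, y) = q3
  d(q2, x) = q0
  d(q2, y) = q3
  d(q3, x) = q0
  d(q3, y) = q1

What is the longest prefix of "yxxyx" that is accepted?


Run the DFA, marking each prefix where the state is accepting:
  "" -> q0 [reject]
  "y" -> q0 [reject]
  "yx" -> q1 [reject]
  "yxx" -> q0 [reject]
  "yxxy" -> q0 [reject]
  "yxxyx" -> q1 [reject]

No prefix is accepted


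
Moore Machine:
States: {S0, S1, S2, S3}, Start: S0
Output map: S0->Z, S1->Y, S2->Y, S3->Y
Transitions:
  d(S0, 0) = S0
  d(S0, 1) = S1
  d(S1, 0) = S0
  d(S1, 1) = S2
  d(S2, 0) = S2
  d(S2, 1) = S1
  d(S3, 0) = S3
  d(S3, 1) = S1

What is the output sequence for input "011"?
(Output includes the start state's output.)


Start: S0 (output Z)
  --0--> S0 (output Z)
  --1--> S1 (output Y)
  --1--> S2 (output Y)

"ZZYY"


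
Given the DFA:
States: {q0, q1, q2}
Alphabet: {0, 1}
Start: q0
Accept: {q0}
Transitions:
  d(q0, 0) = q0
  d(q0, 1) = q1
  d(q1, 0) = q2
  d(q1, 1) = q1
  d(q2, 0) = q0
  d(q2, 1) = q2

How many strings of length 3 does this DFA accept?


Enumerating all length-3 strings:
  "000" -> q0 [accept]
  "001" -> q1 [reject]
  "010" -> q2 [reject]
  "011" -> q1 [reject]
  "100" -> q0 [accept]
  "101" -> q2 [reject]
  "110" -> q2 [reject]
  "111" -> q1 [reject]

2 out of 8


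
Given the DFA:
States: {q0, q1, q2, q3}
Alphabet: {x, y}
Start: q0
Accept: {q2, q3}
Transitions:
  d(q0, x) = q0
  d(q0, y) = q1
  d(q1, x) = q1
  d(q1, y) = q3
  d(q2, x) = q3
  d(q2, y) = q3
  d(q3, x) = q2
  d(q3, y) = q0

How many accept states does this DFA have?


Accept states listed: {q2, q3}
Counting: q2(1) q3(2)

2


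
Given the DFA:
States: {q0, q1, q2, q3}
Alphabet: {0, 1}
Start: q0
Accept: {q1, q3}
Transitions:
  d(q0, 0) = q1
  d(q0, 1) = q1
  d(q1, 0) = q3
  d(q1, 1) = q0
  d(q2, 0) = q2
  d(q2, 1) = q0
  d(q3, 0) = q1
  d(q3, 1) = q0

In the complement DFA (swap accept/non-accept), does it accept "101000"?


Trace: q0 -> q1 -> q3 -> q0 -> q1 -> q3 -> q1
Final: q1
Original accept: {q1, q3}
Complement: q1 is in original accept

No, complement rejects (original accepts)


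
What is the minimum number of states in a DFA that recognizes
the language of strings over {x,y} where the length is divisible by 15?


States track (length) mod 15.
Need 15 states: one per remainder 0..14; accept = remainder 0.

15


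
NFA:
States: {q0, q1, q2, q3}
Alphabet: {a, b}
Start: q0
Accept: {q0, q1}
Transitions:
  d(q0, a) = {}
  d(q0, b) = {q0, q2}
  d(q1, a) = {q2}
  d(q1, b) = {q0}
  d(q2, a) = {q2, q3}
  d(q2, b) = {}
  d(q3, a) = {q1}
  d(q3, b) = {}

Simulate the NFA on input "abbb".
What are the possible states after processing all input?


Start: {q0}
  --a--> {}
  --b--> {}
  --b--> {}
  --b--> {}

{} (empty set, no valid transitions)


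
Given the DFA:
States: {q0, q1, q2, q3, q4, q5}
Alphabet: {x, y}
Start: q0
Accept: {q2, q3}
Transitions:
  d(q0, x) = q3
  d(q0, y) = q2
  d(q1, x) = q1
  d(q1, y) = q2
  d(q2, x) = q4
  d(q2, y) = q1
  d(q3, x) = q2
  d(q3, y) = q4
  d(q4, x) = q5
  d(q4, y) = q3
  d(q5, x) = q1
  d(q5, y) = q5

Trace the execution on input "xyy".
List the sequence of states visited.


Input: xyy
d(q0, x) = q3
d(q3, y) = q4
d(q4, y) = q3


q0 -> q3 -> q4 -> q3


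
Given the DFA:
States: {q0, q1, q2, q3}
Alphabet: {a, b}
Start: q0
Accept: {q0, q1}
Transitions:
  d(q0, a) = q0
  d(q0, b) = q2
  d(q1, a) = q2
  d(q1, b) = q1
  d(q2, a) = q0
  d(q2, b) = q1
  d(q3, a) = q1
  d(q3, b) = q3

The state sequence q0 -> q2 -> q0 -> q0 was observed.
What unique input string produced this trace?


Trace back each transition to find the symbol:
  q0 --[b]--> q2
  q2 --[a]--> q0
  q0 --[a]--> q0

"baa"


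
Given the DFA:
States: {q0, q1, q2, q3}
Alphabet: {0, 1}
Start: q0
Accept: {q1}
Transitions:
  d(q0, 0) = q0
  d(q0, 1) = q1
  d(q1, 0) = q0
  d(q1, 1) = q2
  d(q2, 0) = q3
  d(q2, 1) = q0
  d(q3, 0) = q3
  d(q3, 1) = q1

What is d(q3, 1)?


Looking up transition d(q3, 1)

q1


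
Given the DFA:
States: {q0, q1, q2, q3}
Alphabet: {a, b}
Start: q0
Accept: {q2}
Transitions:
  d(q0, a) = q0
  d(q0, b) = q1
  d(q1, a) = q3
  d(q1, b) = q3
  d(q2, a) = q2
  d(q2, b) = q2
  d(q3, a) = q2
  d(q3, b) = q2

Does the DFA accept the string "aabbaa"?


Trace: q0 -> q0 -> q0 -> q1 -> q3 -> q2 -> q2
Final state: q2
Accept states: {q2}

Yes, accepted (final state q2 is an accept state)
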